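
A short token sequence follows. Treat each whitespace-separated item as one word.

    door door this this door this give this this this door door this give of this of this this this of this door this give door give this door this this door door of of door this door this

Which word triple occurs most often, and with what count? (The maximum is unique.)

"this door this", 4 times

Trigram frequencies (highest first):
  this door this: 4
  this this door: 3
  door this give: 3
  door door this: 2
  door this this: 2
  this this this: 2
  … (19 more, each ≤ 2)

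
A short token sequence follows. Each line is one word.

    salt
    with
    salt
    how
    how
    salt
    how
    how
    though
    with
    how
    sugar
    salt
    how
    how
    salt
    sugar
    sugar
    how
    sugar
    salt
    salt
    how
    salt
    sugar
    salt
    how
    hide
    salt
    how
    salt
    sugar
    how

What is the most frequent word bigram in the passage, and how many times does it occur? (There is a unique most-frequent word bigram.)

Bigram frequencies (highest first):
  salt how: 6
  how salt: 4
  how how: 3
  sugar salt: 3
  salt sugar: 3
  how sugar: 2
  … (10 more, each ≤ 2)

"salt how", 6 times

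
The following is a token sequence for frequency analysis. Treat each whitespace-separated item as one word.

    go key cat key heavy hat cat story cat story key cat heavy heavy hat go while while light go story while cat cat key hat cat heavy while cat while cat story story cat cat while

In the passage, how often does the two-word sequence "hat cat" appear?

2

Scanning the 36 overlapping bigram windows for "hat cat":
  position 6–7: hat cat
  position 26–27: hat cat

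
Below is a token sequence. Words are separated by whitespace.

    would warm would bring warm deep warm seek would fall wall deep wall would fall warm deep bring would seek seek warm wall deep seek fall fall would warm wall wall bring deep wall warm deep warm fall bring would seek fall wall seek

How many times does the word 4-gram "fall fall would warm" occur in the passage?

1

Scanning the 41 overlapping 4-gram windows for "fall fall would warm":
  position 26–29: fall fall would warm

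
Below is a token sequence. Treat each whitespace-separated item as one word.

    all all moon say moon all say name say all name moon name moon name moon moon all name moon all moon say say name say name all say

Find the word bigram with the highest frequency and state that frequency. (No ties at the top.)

"name moon", 4 times

Bigram frequencies (highest first):
  name moon: 4
  moon all: 3
  say name: 3
  all moon: 2
  moon say: 2
  all say: 2
  … (9 more, each ≤ 2)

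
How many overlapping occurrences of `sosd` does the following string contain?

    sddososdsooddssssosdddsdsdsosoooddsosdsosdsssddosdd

Sliding a length-4 window over the 51 characters (48 positions):
  position 5–8: sosd
  position 17–20: sosd
  position 35–38: sosd
  position 39–42: sosd

4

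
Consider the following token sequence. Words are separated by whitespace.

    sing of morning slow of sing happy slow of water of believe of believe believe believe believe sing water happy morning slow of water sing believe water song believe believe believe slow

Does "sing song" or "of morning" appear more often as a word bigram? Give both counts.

"sing song": 0 occurrences
"of morning": 1 occurrence

"of morning" (1 vs 0)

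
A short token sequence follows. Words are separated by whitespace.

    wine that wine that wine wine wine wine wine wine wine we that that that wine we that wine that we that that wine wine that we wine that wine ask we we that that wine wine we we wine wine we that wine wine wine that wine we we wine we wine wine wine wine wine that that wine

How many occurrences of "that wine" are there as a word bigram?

Scanning the 59 overlapping bigram windows for "that wine":
  position 2–3: that wine
  position 4–5: that wine
  position 15–16: that wine
  position 18–19: that wine
  position 23–24: that wine
  position 29–30: that wine
  position 35–36: that wine
  position 43–44: that wine
  position 47–48: that wine
  position 59–60: that wine

10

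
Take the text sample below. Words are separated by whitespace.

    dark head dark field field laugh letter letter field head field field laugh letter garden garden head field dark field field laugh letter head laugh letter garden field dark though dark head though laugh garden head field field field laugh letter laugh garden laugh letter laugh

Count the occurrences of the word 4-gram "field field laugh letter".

4

Scanning the 43 overlapping 4-gram windows for "field field laugh letter":
  position 4–7: field field laugh letter
  position 11–14: field field laugh letter
  position 20–23: field field laugh letter
  position 38–41: field field laugh letter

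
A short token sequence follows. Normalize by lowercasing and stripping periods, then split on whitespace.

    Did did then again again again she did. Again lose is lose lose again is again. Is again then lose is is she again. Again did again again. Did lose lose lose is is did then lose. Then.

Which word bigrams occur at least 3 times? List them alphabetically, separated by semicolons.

again again; lose is; lose lose

Bigram counts meeting the condition (at least 3 times):
  again again: 4
  lose is: 3
  lose lose: 3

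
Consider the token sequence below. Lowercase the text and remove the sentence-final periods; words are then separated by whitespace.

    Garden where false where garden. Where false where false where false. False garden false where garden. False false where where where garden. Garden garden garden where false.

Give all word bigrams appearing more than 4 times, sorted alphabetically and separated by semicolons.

Bigram counts meeting the condition (more than 4 times):
  false where: 5
  where false: 5

false where; where false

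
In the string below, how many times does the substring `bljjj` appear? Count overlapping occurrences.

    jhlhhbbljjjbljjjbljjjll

Sliding a length-5 window over the 23 characters (19 positions):
  position 7–11: bljjj
  position 12–16: bljjj
  position 17–21: bljjj

3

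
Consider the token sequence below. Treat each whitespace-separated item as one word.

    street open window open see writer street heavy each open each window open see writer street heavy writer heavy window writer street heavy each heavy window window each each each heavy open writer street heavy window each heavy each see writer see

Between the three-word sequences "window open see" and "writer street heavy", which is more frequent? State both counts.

"window open see": 2 occurrences
"writer street heavy": 4 occurrences

"writer street heavy" (4 vs 2)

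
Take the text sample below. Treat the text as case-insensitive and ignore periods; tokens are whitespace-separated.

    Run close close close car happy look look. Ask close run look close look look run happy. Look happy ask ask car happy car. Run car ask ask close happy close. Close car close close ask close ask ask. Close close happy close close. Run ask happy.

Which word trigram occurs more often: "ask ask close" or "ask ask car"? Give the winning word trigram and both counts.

"ask ask close": 2 occurrences
"ask ask car": 1 occurrence

"ask ask close" (2 vs 1)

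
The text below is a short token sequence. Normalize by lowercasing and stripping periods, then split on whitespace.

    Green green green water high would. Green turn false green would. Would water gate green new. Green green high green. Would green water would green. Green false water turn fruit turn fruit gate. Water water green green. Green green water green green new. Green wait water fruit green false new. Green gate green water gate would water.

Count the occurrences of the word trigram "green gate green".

Scanning the 55 overlapping trigram windows for "green gate green":
  position 51–53: green gate green

1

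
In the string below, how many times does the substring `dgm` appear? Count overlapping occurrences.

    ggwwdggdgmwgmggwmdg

1

Sliding a length-3 window over the 19 characters (17 positions):
  position 8–10: dgm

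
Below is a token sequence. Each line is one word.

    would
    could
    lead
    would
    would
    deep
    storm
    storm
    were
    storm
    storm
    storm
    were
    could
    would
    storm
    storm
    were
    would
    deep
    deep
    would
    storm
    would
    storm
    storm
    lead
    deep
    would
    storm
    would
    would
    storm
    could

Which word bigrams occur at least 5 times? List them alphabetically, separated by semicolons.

storm storm; would storm

Bigram counts meeting the condition (at least 5 times):
  storm storm: 5
  would storm: 5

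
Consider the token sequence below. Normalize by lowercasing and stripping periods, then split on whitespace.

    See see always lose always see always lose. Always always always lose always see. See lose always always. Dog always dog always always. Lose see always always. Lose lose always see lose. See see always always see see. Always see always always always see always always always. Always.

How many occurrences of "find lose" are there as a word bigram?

0

Scanning the 47 overlapping bigram windows for "find lose":
  (none found)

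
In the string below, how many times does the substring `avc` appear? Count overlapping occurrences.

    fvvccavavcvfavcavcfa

Sliding a length-3 window over the 20 characters (18 positions):
  position 8–10: avc
  position 13–15: avc
  position 16–18: avc

3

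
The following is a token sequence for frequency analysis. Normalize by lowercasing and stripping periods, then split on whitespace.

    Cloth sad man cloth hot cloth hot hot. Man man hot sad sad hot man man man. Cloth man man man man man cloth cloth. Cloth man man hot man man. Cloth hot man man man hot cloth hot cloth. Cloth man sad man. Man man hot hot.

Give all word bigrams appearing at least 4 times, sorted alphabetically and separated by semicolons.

cloth hot; hot man; man cloth; man hot; man man

Bigram counts meeting the condition (at least 4 times):
  cloth hot: 4
  hot man: 4
  man cloth: 4
  man hot: 4
  man man: 13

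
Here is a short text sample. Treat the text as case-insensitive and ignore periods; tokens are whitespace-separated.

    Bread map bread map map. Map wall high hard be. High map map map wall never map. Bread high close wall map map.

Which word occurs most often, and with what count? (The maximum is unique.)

Unigram frequencies (highest first):
  map: 10
  bread: 3
  wall: 3
  high: 3
  hard: 1
  be: 1
  … (2 more, each ≤ 1)

"map", 10 times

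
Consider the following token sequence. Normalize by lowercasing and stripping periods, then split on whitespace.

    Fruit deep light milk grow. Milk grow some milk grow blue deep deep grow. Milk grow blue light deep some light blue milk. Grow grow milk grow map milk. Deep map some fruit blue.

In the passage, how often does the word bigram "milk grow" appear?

Scanning the 33 overlapping bigram windows for "milk grow":
  position 4–5: milk grow
  position 6–7: milk grow
  position 9–10: milk grow
  position 15–16: milk grow
  position 23–24: milk grow
  position 26–27: milk grow

6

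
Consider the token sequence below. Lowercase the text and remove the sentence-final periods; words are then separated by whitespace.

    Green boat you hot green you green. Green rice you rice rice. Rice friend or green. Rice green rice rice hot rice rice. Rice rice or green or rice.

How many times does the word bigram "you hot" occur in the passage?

Scanning the 28 overlapping bigram windows for "you hot":
  position 3–4: you hot

1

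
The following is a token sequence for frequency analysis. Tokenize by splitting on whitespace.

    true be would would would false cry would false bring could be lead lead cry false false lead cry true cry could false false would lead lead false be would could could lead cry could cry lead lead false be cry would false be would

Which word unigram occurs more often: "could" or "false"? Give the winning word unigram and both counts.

"false" (9 vs 5)

"could": 5 occurrences
"false": 9 occurrences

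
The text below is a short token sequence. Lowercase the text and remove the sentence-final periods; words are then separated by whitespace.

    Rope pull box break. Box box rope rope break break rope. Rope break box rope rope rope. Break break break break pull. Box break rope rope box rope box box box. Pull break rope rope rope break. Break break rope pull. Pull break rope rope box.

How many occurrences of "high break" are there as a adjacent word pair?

0

Scanning the 45 overlapping bigram windows for "high break":
  (none found)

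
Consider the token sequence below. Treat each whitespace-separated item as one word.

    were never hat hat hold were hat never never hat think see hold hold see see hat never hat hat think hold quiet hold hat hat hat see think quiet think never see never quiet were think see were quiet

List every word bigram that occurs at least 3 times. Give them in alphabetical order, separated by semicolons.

hat hat; never hat

Bigram counts meeting the condition (at least 3 times):
  hat hat: 4
  never hat: 3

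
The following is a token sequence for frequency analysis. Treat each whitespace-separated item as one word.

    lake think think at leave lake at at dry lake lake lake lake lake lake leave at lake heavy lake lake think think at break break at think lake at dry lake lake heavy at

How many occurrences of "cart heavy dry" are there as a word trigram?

Scanning the 33 overlapping trigram windows for "cart heavy dry":
  (none found)

0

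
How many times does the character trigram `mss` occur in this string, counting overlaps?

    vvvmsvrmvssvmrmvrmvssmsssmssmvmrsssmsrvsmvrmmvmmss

3

Sliding a length-3 window over the 50 characters (48 positions):
  position 22–24: mss
  position 26–28: mss
  position 48–50: mss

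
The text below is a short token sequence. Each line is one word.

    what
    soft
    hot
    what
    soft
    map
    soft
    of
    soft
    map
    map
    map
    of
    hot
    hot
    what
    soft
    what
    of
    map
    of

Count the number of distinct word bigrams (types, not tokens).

14

21 tokens → 20 bigram windows in total.
Repeated bigrams (each contributes count−1 duplicates):
  what soft: 3
  hot what: 2
  map map: 2
  map of: 2
  soft map: 2
6 duplicate windows → 20 − 6 = 14 distinct.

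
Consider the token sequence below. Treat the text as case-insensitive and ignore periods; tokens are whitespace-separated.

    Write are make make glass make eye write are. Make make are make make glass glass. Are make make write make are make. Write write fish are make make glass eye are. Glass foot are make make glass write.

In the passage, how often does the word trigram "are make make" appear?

Scanning the 37 overlapping trigram windows for "are make make":
  position 2–4: are make make
  position 9–11: are make make
  position 12–14: are make make
  position 17–19: are make make
  position 27–29: are make make
  position 35–37: are make make

6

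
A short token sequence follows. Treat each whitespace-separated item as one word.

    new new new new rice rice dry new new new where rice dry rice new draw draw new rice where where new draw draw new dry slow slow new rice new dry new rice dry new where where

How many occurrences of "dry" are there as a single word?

5

Scanning the 38 tokens for "dry":
  position 7: dry
  position 13: dry
  position 26: dry
  position 32: dry
  position 35: dry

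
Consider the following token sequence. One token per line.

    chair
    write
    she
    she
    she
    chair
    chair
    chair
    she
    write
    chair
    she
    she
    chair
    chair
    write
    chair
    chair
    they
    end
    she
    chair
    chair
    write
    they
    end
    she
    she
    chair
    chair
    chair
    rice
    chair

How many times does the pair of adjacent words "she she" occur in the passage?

4

Scanning the 32 overlapping bigram windows for "she she":
  position 3–4: she she
  position 4–5: she she
  position 12–13: she she
  position 27–28: she she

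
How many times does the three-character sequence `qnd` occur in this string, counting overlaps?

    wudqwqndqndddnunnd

Sliding a length-3 window over the 18 characters (16 positions):
  position 6–8: qnd
  position 9–11: qnd

2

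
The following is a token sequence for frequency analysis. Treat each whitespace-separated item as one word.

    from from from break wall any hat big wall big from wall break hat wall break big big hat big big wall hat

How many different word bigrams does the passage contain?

17

23 tokens → 22 bigram windows in total.
Repeated bigrams (each contributes count−1 duplicates):
  big big: 2
  big wall: 2
  from from: 2
  hat big: 2
  wall break: 2
5 duplicate windows → 22 − 5 = 17 distinct.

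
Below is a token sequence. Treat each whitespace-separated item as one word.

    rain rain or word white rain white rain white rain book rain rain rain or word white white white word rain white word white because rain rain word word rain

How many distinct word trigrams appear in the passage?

30 tokens → 28 trigram windows in total.
Repeated trigrams (each contributes count−1 duplicates):
  or word white: 2
  rain or word: 2
  rain rain or: 2
  rain white rain: 2
  white rain white: 2
5 duplicate windows → 28 − 5 = 23 distinct.

23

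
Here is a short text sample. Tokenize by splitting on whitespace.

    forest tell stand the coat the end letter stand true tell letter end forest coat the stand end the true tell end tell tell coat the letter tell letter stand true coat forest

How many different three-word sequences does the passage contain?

30

33 tokens → 31 trigram windows in total.
Repeated trigrams (each contributes count−1 duplicates):
  letter stand true: 2
1 duplicate windows → 31 − 1 = 30 distinct.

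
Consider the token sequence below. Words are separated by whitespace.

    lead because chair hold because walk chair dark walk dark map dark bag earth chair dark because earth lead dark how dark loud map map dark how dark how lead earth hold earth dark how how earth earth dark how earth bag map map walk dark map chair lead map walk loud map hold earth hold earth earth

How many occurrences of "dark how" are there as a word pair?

5

Scanning the 57 overlapping bigram windows for "dark how":
  position 20–21: dark how
  position 26–27: dark how
  position 28–29: dark how
  position 34–35: dark how
  position 39–40: dark how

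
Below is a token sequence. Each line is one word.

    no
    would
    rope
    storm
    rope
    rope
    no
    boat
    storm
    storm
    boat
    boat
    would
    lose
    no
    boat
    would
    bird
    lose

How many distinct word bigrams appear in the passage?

19 tokens → 18 bigram windows in total.
Repeated bigrams (each contributes count−1 duplicates):
  boat would: 2
  no boat: 2
2 duplicate windows → 18 − 2 = 16 distinct.

16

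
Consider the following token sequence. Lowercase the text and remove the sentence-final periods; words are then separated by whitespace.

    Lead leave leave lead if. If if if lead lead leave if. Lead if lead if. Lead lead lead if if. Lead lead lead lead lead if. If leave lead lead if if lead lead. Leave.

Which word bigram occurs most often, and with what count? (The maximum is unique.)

Bigram frequencies (highest first):
  lead lead: 9
  lead if: 6
  if if: 6
  if lead: 6
  lead leave: 3
  leave lead: 2
  … (3 more, each ≤ 1)

"lead lead", 9 times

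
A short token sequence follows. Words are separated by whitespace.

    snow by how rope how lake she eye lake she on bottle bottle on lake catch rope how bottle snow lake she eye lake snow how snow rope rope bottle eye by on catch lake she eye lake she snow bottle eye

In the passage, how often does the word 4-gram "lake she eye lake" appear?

3

Scanning the 39 overlapping 4-gram windows for "lake she eye lake":
  position 6–9: lake she eye lake
  position 21–24: lake she eye lake
  position 35–38: lake she eye lake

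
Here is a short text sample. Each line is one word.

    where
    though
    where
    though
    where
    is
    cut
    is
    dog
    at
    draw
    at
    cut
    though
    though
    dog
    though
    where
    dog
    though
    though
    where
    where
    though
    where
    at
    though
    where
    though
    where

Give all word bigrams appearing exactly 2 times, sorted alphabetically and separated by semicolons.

Bigram counts meeting the condition (exactly 2 times):
  dog though: 2
  though though: 2

dog though; though though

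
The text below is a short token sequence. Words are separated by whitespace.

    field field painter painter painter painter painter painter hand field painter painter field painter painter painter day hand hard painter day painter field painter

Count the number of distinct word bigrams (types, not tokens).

24 tokens → 23 bigram windows in total.
Repeated bigrams (each contributes count−1 duplicates):
  painter painter: 8
  field painter: 4
  painter day: 2
  painter field: 2
12 duplicate windows → 23 − 12 = 11 distinct.

11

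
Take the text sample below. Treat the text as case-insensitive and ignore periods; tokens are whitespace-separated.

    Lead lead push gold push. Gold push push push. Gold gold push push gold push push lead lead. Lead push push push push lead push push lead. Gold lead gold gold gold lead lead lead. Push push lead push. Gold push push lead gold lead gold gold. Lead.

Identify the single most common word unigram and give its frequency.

"push", 20 times

Unigram frequencies (highest first):
  push: 20
  lead: 15
  gold: 13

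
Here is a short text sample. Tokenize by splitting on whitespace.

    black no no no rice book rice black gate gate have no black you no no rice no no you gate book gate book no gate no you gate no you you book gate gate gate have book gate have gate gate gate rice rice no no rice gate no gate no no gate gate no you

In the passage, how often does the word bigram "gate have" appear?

Scanning the 56 overlapping bigram windows for "gate have":
  position 10–11: gate have
  position 36–37: gate have
  position 39–40: gate have

3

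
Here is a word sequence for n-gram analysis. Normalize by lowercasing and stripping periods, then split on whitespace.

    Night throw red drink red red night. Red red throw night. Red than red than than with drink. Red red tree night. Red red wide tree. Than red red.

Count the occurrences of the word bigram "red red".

5

Scanning the 28 overlapping bigram windows for "red red":
  position 5–6: red red
  position 8–9: red red
  position 19–20: red red
  position 23–24: red red
  position 28–29: red red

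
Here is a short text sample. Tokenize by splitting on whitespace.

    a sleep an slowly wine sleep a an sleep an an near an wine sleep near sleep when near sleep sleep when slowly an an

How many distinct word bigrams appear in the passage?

19

25 tokens → 24 bigram windows in total.
Repeated bigrams (each contributes count−1 duplicates):
  an an: 2
  near sleep: 2
  sleep an: 2
  sleep when: 2
  wine sleep: 2
5 duplicate windows → 24 − 5 = 19 distinct.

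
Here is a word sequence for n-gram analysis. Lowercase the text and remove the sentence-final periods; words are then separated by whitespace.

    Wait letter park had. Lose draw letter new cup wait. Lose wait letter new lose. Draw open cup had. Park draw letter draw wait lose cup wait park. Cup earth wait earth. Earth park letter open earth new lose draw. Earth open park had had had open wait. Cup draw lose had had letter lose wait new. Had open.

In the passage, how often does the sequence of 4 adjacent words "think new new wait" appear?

Scanning the 56 overlapping 4-gram windows for "think new new wait":
  (none found)

0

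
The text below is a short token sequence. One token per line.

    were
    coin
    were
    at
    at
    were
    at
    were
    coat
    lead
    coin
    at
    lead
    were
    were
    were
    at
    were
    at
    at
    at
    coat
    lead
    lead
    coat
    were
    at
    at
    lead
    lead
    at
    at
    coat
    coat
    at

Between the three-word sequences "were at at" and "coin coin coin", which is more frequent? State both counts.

"were at at" (3 vs 0)

"were at at": 3 occurrences
"coin coin coin": 0 occurrences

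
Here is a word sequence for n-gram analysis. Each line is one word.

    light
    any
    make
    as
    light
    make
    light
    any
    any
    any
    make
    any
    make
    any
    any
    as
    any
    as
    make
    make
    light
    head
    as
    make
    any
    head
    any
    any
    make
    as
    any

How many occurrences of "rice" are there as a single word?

0

Scanning the 31 tokens for "rice":
  (none found)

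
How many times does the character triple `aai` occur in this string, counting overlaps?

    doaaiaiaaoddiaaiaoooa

2

Sliding a length-3 window over the 21 characters (19 positions):
  position 3–5: aai
  position 14–16: aai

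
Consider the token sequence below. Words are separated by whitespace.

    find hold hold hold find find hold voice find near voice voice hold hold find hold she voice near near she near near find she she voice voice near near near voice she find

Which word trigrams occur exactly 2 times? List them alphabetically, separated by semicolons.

hold hold find; voice near near

Trigram counts meeting the condition (exactly 2 times):
  hold hold find: 2
  voice near near: 2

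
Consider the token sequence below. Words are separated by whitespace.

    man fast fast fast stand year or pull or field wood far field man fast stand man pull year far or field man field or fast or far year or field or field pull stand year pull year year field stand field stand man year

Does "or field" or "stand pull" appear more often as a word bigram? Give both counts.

"or field" (4 vs 0)

"or field": 4 occurrences
"stand pull": 0 occurrences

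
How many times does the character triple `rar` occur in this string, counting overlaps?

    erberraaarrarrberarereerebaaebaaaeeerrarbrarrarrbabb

Sliding a length-3 window over the 52 characters (50 positions):
  position 11–13: rar
  position 17–19: rar
  position 38–40: rar
  position 42–44: rar
  position 45–47: rar

5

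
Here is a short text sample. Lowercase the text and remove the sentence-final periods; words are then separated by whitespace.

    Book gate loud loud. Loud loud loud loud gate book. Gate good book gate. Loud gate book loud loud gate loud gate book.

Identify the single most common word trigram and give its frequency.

Trigram frequencies (highest first):
  loud loud loud: 4
  loud gate book: 3
  book gate loud: 2
  loud loud gate: 2
  gate loud gate: 2
  gate loud loud: 1
  … (7 more, each ≤ 1)

"loud loud loud", 4 times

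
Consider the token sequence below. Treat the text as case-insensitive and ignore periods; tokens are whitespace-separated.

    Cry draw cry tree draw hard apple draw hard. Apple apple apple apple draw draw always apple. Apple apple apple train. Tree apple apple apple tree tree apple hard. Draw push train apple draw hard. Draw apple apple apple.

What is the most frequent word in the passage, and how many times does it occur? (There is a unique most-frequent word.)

"apple", 17 times

Unigram frequencies (highest first):
  apple: 17
  draw: 8
  tree: 4
  hard: 4
  cry: 2
  train: 2
  … (2 more, each ≤ 1)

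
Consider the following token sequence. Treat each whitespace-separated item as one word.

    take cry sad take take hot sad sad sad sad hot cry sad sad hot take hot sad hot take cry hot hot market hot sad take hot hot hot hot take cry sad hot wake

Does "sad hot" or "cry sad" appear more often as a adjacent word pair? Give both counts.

"sad hot" (4 vs 3)

"sad hot": 4 occurrences
"cry sad": 3 occurrences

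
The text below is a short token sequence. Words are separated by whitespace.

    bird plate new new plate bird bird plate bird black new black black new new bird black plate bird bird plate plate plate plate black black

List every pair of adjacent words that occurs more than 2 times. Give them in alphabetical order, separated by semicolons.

bird plate; plate bird; plate plate

Bigram counts meeting the condition (more than 2 times):
  bird plate: 3
  plate bird: 3
  plate plate: 3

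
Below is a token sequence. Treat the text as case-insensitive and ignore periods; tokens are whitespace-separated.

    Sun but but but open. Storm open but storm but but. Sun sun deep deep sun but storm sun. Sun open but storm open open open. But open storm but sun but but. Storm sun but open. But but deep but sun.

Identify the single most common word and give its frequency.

Unigram frequencies (highest first):
  but: 16
  sun: 9
  open: 8
  storm: 6
  deep: 3

"but", 16 times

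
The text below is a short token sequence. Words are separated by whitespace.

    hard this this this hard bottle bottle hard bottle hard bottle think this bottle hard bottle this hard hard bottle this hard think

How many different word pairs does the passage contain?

23 tokens → 22 bigram windows in total.
Repeated bigrams (each contributes count−1 duplicates):
  hard bottle: 5
  bottle hard: 3
  this hard: 3
  bottle this: 2
  this this: 2
10 duplicate windows → 22 − 10 = 12 distinct.

12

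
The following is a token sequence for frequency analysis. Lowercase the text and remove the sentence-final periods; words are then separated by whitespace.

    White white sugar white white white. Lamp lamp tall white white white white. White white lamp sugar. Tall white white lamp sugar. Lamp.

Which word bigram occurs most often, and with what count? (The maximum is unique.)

Bigram frequencies (highest first):
  white white: 9
  white lamp: 3
  tall white: 2
  lamp sugar: 2
  white sugar: 1
  sugar white: 1
  … (4 more, each ≤ 1)

"white white", 9 times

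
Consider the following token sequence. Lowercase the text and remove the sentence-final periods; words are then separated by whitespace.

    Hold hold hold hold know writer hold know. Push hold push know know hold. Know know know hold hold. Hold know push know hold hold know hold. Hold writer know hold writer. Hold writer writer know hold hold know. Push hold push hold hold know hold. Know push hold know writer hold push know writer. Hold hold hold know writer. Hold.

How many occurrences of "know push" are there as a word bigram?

4

Scanning the 60 overlapping bigram windows for "know push":
  position 8–9: know push
  position 21–22: know push
  position 39–40: know push
  position 47–48: know push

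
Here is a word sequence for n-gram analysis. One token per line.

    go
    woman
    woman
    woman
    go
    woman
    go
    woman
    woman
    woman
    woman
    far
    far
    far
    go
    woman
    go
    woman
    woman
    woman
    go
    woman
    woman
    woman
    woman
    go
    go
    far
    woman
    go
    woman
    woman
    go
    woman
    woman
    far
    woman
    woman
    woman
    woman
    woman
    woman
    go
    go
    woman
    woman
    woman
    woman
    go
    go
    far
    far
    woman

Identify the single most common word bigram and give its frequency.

Bigram frequencies (highest first):
  woman woman: 20
  go woman: 9
  woman go: 9
  far far: 3
  go go: 3
  far woman: 3
  … (3 more, each ≤ 2)

"woman woman", 20 times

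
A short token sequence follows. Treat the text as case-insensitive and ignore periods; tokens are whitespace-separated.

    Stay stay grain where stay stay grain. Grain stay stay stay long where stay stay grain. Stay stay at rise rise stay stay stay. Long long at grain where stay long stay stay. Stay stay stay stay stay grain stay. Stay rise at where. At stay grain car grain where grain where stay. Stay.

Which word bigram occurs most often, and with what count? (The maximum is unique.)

Bigram frequencies (highest first):
  stay stay: 16
  stay grain: 5
  grain where: 4
  where stay: 4
  grain stay: 3
  stay long: 3
  … (18 more, each ≤ 1)

"stay stay", 16 times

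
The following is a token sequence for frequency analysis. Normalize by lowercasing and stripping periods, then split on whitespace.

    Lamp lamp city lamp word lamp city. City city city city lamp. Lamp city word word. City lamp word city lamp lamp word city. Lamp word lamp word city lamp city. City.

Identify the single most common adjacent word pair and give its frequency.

"city lamp", 6 times

Bigram frequencies (highest first):
  city lamp: 6
  lamp word: 5
  city city: 5
  lamp city: 4
  word city: 4
  lamp lamp: 3
  … (3 more, each ≤ 2)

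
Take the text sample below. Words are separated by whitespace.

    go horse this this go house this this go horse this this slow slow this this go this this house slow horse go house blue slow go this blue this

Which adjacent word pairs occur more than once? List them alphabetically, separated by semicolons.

Bigram counts meeting the condition (more than once):
  go horse: 2
  go house: 2
  go this: 2
  horse this: 2
  this go: 3
  this this: 5

go horse; go house; go this; horse this; this go; this this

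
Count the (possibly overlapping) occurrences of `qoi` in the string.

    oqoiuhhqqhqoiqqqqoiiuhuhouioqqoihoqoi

5

Sliding a length-3 window over the 37 characters (35 positions):
  position 2–4: qoi
  position 11–13: qoi
  position 17–19: qoi
  position 30–32: qoi
  position 35–37: qoi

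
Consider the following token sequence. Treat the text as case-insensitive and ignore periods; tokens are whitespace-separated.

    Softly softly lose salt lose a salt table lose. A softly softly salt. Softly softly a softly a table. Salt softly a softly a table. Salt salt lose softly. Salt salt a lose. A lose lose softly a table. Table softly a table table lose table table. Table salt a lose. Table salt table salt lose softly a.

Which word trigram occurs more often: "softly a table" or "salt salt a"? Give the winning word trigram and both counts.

"softly a table" (4 vs 1)

"softly a table": 4 occurrences
"salt salt a": 1 occurrence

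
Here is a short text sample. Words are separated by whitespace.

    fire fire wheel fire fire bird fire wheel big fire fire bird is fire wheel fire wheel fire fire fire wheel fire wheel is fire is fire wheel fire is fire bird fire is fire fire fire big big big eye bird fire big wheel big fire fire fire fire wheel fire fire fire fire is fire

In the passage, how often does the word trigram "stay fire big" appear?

Scanning the 55 overlapping trigram windows for "stay fire big":
  (none found)

0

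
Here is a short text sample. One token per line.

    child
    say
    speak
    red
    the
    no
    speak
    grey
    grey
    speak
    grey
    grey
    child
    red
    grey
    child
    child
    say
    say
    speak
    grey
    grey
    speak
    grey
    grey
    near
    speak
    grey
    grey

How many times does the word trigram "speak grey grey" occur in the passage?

Scanning the 27 overlapping trigram windows for "speak grey grey":
  position 7–9: speak grey grey
  position 10–12: speak grey grey
  position 20–22: speak grey grey
  position 23–25: speak grey grey
  position 27–29: speak grey grey

5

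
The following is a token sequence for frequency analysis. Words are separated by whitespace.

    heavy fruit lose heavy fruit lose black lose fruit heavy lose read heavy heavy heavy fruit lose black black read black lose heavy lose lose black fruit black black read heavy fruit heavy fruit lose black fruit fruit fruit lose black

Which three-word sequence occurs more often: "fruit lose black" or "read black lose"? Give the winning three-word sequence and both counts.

"fruit lose black": 4 occurrences
"read black lose": 1 occurrence

"fruit lose black" (4 vs 1)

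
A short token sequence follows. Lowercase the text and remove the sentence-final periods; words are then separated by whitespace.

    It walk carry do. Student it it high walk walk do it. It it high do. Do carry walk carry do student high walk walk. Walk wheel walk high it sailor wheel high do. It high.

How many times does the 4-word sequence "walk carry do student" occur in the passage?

Scanning the 33 overlapping 4-gram windows for "walk carry do student":
  position 2–5: walk carry do student
  position 19–22: walk carry do student

2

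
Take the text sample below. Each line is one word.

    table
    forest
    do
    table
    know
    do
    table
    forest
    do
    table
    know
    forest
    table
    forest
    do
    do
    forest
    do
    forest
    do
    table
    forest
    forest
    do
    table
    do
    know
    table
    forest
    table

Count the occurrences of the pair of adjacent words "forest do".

Scanning the 29 overlapping bigram windows for "forest do":
  position 2–3: forest do
  position 8–9: forest do
  position 14–15: forest do
  position 17–18: forest do
  position 19–20: forest do
  position 23–24: forest do

6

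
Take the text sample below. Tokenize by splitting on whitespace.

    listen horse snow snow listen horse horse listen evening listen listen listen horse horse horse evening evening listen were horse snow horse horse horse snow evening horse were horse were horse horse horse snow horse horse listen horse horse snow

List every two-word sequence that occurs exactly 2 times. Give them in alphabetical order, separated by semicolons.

Bigram counts meeting the condition (exactly 2 times):
  evening listen: 2
  horse listen: 2
  horse were: 2
  listen listen: 2
  snow horse: 2

evening listen; horse listen; horse were; listen listen; snow horse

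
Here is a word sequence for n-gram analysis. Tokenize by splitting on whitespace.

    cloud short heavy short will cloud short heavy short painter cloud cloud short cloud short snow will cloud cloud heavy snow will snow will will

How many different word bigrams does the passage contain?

15

25 tokens → 24 bigram windows in total.
Repeated bigrams (each contributes count−1 duplicates):
  cloud short: 4
  snow will: 3
  cloud cloud: 2
  heavy short: 2
  short heavy: 2
  will cloud: 2
9 duplicate windows → 24 − 9 = 15 distinct.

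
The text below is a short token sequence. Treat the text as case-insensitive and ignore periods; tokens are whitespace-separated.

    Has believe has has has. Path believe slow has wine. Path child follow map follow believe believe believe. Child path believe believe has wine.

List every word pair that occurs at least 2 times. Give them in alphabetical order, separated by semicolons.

believe believe; believe has; has has; has wine; path believe

Bigram counts meeting the condition (at least 2 times):
  believe believe: 3
  believe has: 2
  has has: 2
  has wine: 2
  path believe: 2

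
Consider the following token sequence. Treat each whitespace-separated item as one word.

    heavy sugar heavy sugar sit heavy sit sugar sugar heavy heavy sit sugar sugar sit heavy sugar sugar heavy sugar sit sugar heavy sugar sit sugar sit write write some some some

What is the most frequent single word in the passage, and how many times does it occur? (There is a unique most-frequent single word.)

Unigram frequencies (highest first):
  sugar: 12
  heavy: 8
  sit: 7
  some: 3
  write: 2

"sugar", 12 times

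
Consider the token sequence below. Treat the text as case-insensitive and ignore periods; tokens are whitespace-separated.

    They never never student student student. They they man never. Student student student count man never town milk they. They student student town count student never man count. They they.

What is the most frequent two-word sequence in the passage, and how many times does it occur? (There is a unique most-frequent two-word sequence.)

Bigram frequencies (highest first):
  student student: 5
  they they: 3
  never student: 2
  man never: 2
  they never: 1
  never never: 1
  … (15 more, each ≤ 1)

"student student", 5 times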